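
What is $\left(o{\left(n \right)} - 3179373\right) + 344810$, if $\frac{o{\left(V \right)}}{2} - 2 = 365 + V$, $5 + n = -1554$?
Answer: $-2836947$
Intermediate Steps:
$n = -1559$ ($n = -5 - 1554 = -1559$)
$o{\left(V \right)} = 734 + 2 V$ ($o{\left(V \right)} = 4 + 2 \left(365 + V\right) = 4 + \left(730 + 2 V\right) = 734 + 2 V$)
$\left(o{\left(n \right)} - 3179373\right) + 344810 = \left(\left(734 + 2 \left(-1559\right)\right) - 3179373\right) + 344810 = \left(\left(734 - 3118\right) - 3179373\right) + 344810 = \left(-2384 - 3179373\right) + 344810 = -3181757 + 344810 = -2836947$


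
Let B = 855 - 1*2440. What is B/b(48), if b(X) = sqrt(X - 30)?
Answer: -1585*sqrt(2)/6 ≈ -373.59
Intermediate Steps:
b(X) = sqrt(-30 + X)
B = -1585 (B = 855 - 2440 = -1585)
B/b(48) = -1585/sqrt(-30 + 48) = -1585*sqrt(2)/6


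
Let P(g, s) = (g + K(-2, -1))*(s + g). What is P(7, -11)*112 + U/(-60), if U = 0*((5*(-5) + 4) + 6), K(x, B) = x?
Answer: -2240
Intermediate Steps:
P(g, s) = (-2 + g)*(g + s) (P(g, s) = (g - 2)*(s + g) = (-2 + g)*(g + s))
U = 0 (U = 0*((-25 + 4) + 6) = 0*(-21 + 6) = 0*(-15) = 0)
P(7, -11)*112 + U/(-60) = (7² - 2*7 - 2*(-11) + 7*(-11))*112 + 0/(-60) = (49 - 14 + 22 - 77)*112 + 0*(-1/60) = -20*112 + 0 = -2240 + 0 = -2240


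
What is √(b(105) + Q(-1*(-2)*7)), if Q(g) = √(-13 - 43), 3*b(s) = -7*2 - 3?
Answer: √(-51 + 18*I*√14)/3 ≈ 1.3638 + 2.7435*I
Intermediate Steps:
b(s) = -17/3 (b(s) = (-7*2 - 3)/3 = (-14 - 3)/3 = (⅓)*(-17) = -17/3)
Q(g) = 2*I*√14 (Q(g) = √(-56) = 2*I*√14)
√(b(105) + Q(-1*(-2)*7)) = √(-17/3 + 2*I*√14)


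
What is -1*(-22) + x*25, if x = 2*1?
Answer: 72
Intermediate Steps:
x = 2
-1*(-22) + x*25 = -1*(-22) + 2*25 = 22 + 50 = 72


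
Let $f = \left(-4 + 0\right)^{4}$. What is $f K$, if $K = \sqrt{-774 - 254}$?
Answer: $512 i \sqrt{257} \approx 8208.0 i$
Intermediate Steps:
$f = 256$ ($f = \left(-4\right)^{4} = 256$)
$K = 2 i \sqrt{257}$ ($K = \sqrt{-1028} = 2 i \sqrt{257} \approx 32.062 i$)
$f K = 256 \cdot 2 i \sqrt{257} = 512 i \sqrt{257}$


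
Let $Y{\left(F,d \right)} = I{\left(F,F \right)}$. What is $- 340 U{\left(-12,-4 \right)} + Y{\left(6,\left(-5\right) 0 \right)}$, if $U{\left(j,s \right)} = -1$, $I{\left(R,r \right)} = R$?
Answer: $346$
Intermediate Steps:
$Y{\left(F,d \right)} = F$
$- 340 U{\left(-12,-4 \right)} + Y{\left(6,\left(-5\right) 0 \right)} = \left(-340\right) \left(-1\right) + 6 = 340 + 6 = 346$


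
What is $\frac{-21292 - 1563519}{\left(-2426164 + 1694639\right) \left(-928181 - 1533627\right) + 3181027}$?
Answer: $- \frac{1584811}{1800877278227} \approx -8.8002 \cdot 10^{-7}$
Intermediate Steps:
$\frac{-21292 - 1563519}{\left(-2426164 + 1694639\right) \left(-928181 - 1533627\right) + 3181027} = - \frac{1584811}{\left(-731525\right) \left(-2461808\right) + 3181027} = - \frac{1584811}{1800874097200 + 3181027} = - \frac{1584811}{1800877278227}$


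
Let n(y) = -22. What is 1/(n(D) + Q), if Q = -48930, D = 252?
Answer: -1/48952 ≈ -2.0428e-5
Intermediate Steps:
1/(n(D) + Q) = 1/(-22 - 48930) = 1/(-48952) = -1/48952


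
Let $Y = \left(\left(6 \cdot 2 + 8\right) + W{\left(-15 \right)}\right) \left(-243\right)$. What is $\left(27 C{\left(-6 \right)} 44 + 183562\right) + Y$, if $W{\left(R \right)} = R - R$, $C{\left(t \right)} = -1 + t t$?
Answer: $220282$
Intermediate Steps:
$C{\left(t \right)} = -1 + t^{2}$
$W{\left(R \right)} = 0$
$Y = -4860$ ($Y = \left(\left(6 \cdot 2 + 8\right) + 0\right) \left(-243\right) = \left(\left(12 + 8\right) + 0\right) \left(-243\right) = \left(20 + 0\right) \left(-243\right) = 20 \left(-243\right) = -4860$)
$\left(27 C{\left(-6 \right)} 44 + 183562\right) + Y = \left(27 \left(-1 + \left(-6\right)^{2}\right) 44 + 183562\right) - 4860 = \left(27 \left(-1 + 36\right) 44 + 183562\right) - 4860 = \left(27 \cdot 35 \cdot 44 + 183562\right) - 4860 = \left(945 \cdot 44 + 183562\right) - 4860 = \left(41580 + 183562\right) - 4860 = 225142 - 4860 = 220282$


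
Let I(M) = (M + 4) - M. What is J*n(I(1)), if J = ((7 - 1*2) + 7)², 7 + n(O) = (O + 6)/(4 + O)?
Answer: -828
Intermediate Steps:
I(M) = 4 (I(M) = (4 + M) - M = 4)
n(O) = -7 + (6 + O)/(4 + O) (n(O) = -7 + (O + 6)/(4 + O) = -7 + (6 + O)/(4 + O))
J = 144 (J = ((7 - 2) + 7)² = (5 + 7)² = 12² = 144)
J*n(I(1)) = 144*(2*(-11 - 3*4)/(4 + 4)) = 144*(2*(-11 - 12)/8) = 144*(2*(⅛)*(-23)) = 144*(-23/4) = -828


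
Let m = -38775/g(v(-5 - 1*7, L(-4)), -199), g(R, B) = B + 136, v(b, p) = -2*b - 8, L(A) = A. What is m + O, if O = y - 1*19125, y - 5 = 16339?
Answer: -45476/21 ≈ -2165.5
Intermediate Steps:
y = 16344 (y = 5 + 16339 = 16344)
v(b, p) = -8 - 2*b
g(R, B) = 136 + B
O = -2781 (O = 16344 - 1*19125 = 16344 - 19125 = -2781)
m = 12925/21 (m = -38775/(136 - 199) = -38775/(-63) = -38775*(-1/63) = 12925/21 ≈ 615.48)
m + O = 12925/21 - 2781 = -45476/21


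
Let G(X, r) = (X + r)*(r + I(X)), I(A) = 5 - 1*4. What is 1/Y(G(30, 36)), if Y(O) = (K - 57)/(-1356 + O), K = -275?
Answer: -543/166 ≈ -3.2711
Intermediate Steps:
I(A) = 1 (I(A) = 5 - 4 = 1)
G(X, r) = (1 + r)*(X + r) (G(X, r) = (X + r)*(r + 1) = (X + r)*(1 + r) = (1 + r)*(X + r))
Y(O) = -332/(-1356 + O) (Y(O) = (-275 - 57)/(-1356 + O) = -332/(-1356 + O))
1/Y(G(30, 36)) = 1/(-332/(-1356 + (30 + 36 + 36² + 30*36))) = 1/(-332/(-1356 + (30 + 36 + 1296 + 1080))) = 1/(-332/(-1356 + 2442)) = 1/(-332/1086) = 1/(-332*1/1086) = 1/(-166/543) = -543/166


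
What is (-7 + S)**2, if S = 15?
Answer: 64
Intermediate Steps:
(-7 + S)**2 = (-7 + 15)**2 = 8**2 = 64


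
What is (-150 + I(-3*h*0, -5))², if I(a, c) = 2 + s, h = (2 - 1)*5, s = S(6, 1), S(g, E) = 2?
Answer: 21316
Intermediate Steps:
s = 2
h = 5 (h = 1*5 = 5)
I(a, c) = 4 (I(a, c) = 2 + 2 = 4)
(-150 + I(-3*h*0, -5))² = (-150 + 4)² = (-146)² = 21316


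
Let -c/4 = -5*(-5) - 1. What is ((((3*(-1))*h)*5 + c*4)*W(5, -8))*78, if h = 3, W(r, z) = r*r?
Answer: -836550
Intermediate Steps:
W(r, z) = r²
c = -96 (c = -4*(-5*(-5) - 1) = -4*(25 - 1) = -4*24 = -96)
((((3*(-1))*h)*5 + c*4)*W(5, -8))*78 = ((((3*(-1))*3)*5 - 96*4)*5²)*78 = ((-3*3*5 - 384)*25)*78 = ((-9*5 - 384)*25)*78 = ((-45 - 384)*25)*78 = -429*25*78 = -10725*78 = -836550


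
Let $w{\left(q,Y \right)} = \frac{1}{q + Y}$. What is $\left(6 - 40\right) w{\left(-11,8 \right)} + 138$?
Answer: $\frac{448}{3} \approx 149.33$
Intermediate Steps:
$w{\left(q,Y \right)} = \frac{1}{Y + q}$
$\left(6 - 40\right) w{\left(-11,8 \right)} + 138 = \frac{6 - 40}{8 - 11} + 138 = - \frac{34}{-3} + 138 = \left(-34\right) \left(- \frac{1}{3}\right) + 138 = \frac{34}{3} + 138 = \frac{448}{3}$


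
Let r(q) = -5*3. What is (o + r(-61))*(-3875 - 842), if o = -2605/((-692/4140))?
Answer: -12705616860/173 ≈ -7.3443e+7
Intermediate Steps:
r(q) = -15
o = 2696175/173 (o = -2605/((-692*1/4140)) = -2605/(-173/1035) = -2605*(-1035/173) = 2696175/173 ≈ 15585.)
(o + r(-61))*(-3875 - 842) = (2696175/173 - 15)*(-3875 - 842) = (2693580/173)*(-4717) = -12705616860/173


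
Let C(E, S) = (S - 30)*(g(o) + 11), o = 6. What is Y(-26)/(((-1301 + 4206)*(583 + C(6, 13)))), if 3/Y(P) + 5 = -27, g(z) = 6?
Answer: -1/9110080 ≈ -1.0977e-7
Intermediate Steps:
C(E, S) = -510 + 17*S (C(E, S) = (S - 30)*(6 + 11) = (-30 + S)*17 = -510 + 17*S)
Y(P) = -3/32 (Y(P) = 3/(-5 - 27) = 3/(-32) = 3*(-1/32) = -3/32)
Y(-26)/(((-1301 + 4206)*(583 + C(6, 13)))) = -3*1/((-1301 + 4206)*(583 + (-510 + 17*13)))/32 = -3*1/(2905*(583 + (-510 + 221)))/32 = -3*1/(2905*(583 - 289))/32 = -3/(32*(2905*294)) = -3/32/854070 = -3/32*1/854070 = -1/9110080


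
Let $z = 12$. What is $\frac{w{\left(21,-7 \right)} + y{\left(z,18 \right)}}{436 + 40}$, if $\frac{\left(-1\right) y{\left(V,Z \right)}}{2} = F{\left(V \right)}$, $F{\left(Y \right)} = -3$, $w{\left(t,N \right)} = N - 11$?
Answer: $- \frac{3}{119} \approx -0.02521$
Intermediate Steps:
$w{\left(t,N \right)} = -11 + N$ ($w{\left(t,N \right)} = N - 11 = -11 + N$)
$y{\left(V,Z \right)} = 6$ ($y{\left(V,Z \right)} = \left(-2\right) \left(-3\right) = 6$)
$\frac{w{\left(21,-7 \right)} + y{\left(z,18 \right)}}{436 + 40} = \frac{\left(-11 - 7\right) + 6}{436 + 40} = \frac{-18 + 6}{476} = \left(-12\right) \frac{1}{476} = - \frac{3}{119}$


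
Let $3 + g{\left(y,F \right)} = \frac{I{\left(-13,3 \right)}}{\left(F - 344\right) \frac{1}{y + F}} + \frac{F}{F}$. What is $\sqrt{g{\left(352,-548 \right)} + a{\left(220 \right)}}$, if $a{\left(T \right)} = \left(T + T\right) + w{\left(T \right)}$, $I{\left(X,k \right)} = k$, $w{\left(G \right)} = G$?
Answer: $\frac{\sqrt{32754463}}{223} \approx 25.664$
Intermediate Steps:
$g{\left(y,F \right)} = -2 + \frac{3 \left(F + y\right)}{-344 + F}$ ($g{\left(y,F \right)} = -3 + \left(\frac{3}{\left(F - 344\right) \frac{1}{y + F}} + \frac{F}{F}\right) = -3 + \left(\frac{3}{\left(-344 + F\right) \frac{1}{F + y}} + 1\right) = -3 + \left(\frac{3}{\frac{1}{F + y} \left(-344 + F\right)} + 1\right) = -3 + \left(3 \frac{F + y}{-344 + F} + 1\right) = -3 + \left(\frac{3 \left(F + y\right)}{-344 + F} + 1\right) = -3 + \left(1 + \frac{3 \left(F + y\right)}{-344 + F}\right) = -2 + \frac{3 \left(F + y\right)}{-344 + F}$)
$a{\left(T \right)} = 3 T$ ($a{\left(T \right)} = \left(T + T\right) + T = 2 T + T = 3 T$)
$\sqrt{g{\left(352,-548 \right)} + a{\left(220 \right)}} = \sqrt{\frac{688 - 548 + 3 \cdot 352}{-344 - 548} + 3 \cdot 220} = \sqrt{\frac{688 - 548 + 1056}{-892} + 660} = \sqrt{\left(- \frac{1}{892}\right) 1196 + 660} = \sqrt{- \frac{299}{223} + 660} = \sqrt{\frac{146881}{223}} = \frac{\sqrt{32754463}}{223}$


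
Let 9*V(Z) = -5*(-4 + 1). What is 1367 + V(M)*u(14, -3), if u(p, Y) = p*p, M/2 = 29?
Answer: 5081/3 ≈ 1693.7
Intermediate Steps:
M = 58 (M = 2*29 = 58)
V(Z) = 5/3 (V(Z) = (-5*(-4 + 1))/9 = (-5*(-3))/9 = (⅑)*15 = 5/3)
u(p, Y) = p²
1367 + V(M)*u(14, -3) = 1367 + (5/3)*14² = 1367 + (5/3)*196 = 1367 + 980/3 = 5081/3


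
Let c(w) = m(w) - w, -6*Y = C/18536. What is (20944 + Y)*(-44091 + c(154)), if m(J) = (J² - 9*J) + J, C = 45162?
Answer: -8447847754777/18536 ≈ -4.5575e+8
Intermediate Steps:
Y = -7527/18536 ≈ -0.40607
m(J) = J² - 8*J
c(w) = -w + w*(-8 + w) (c(w) = w*(-8 + w) - w = -w + w*(-8 + w))
(20944 + Y)*(-44091 + c(154)) = (20944 - 7527/18536)*(-44091 + 154*(-9 + 154)) = 388210457*(-44091 + 154*145)/18536 = 388210457*(-44091 + 22330)/18536 = (388210457/18536)*(-21761) = -8447847754777/18536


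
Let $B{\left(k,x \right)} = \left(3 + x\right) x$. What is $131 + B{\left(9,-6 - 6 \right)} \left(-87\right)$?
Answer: $-9265$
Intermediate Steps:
$B{\left(k,x \right)} = x \left(3 + x\right)$
$131 + B{\left(9,-6 - 6 \right)} \left(-87\right) = 131 + \left(-6 - 6\right) \left(3 - 12\right) \left(-87\right) = 131 + - 12 \left(3 - 12\right) \left(-87\right) = 131 + \left(-12\right) \left(-9\right) \left(-87\right) = 131 + 108 \left(-87\right) = 131 - 9396 = -9265$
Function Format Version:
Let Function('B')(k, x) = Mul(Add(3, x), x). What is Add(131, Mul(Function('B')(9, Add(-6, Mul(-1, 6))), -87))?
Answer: -9265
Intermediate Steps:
Function('B')(k, x) = Mul(x, Add(3, x))
Add(131, Mul(Function('B')(9, Add(-6, Mul(-1, 6))), -87)) = Add(131, Mul(Mul(Add(-6, Mul(-1, 6)), Add(3, Add(-6, Mul(-1, 6)))), -87)) = Add(131, Mul(Mul(Add(-6, -6), Add(3, Add(-6, -6))), -87)) = Add(131, Mul(Mul(-12, Add(3, -12)), -87)) = Add(131, Mul(Mul(-12, -9), -87)) = Add(131, Mul(108, -87)) = Add(131, -9396) = -9265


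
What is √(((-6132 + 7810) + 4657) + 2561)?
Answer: 8*√139 ≈ 94.319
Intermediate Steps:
√(((-6132 + 7810) + 4657) + 2561) = √((1678 + 4657) + 2561) = √(6335 + 2561) = √8896 = 8*√139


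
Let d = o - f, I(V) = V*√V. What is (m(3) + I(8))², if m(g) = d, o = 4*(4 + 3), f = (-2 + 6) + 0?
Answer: 1088 + 768*√2 ≈ 2174.1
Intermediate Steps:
f = 4 (f = 4 + 0 = 4)
o = 28 (o = 4*7 = 28)
I(V) = V^(3/2)
d = 24 (d = 28 - 1*4 = 28 - 4 = 24)
m(g) = 24
(m(3) + I(8))² = (24 + 8^(3/2))² = (24 + 16*√2)²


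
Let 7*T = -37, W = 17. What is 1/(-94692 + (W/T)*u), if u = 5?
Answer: -37/3504199 ≈ -1.0559e-5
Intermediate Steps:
T = -37/7 (T = (⅐)*(-37) = -37/7 ≈ -5.2857)
1/(-94692 + (W/T)*u) = 1/(-94692 + (17/(-37/7))*5) = 1/(-94692 - 7/37*17*5) = 1/(-94692 - 119/37*5) = 1/(-94692 - 595/37) = 1/(-3504199/37) = -37/3504199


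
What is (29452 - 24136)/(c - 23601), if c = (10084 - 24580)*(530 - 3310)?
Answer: 1772/13425093 ≈ 0.00013199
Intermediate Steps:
c = 40298880 (c = -14496*(-2780) = 40298880)
(29452 - 24136)/(c - 23601) = (29452 - 24136)/(40298880 - 23601) = 5316/40275279 = 5316*(1/40275279) = 1772/13425093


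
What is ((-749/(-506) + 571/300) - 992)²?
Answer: 5630399345064169/5760810000 ≈ 9.7736e+5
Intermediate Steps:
((-749/(-506) + 571/300) - 992)² = ((-749*(-1/506) + 571*(1/300)) - 992)² = ((749/506 + 571/300) - 992)² = (256813/75900 - 992)² = (-75035987/75900)² = 5630399345064169/5760810000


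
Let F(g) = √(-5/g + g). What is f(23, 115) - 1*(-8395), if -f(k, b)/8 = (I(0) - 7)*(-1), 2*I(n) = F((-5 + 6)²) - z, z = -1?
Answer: 8343 + 8*I ≈ 8343.0 + 8.0*I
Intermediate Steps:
F(g) = √(g - 5/g)
I(n) = ½ + I (I(n) = (√((-5 + 6)² - 5/(-5 + 6)²) - 1*(-1))/2 = (√(1² - 5/(1²)) + 1)/2 = (√(1 - 5/1) + 1)/2 = (√(1 - 5*1) + 1)/2 = (√(1 - 5) + 1)/2 = (√(-4) + 1)/2 = (2*I + 1)/2 = (1 + 2*I)/2 = ½ + I)
f(k, b) = -52 + 8*I (f(k, b) = -8*((½ + I) - 7)*(-1) = -8*(-13/2 + I)*(-1) = -8*(13/2 - I) = -52 + 8*I)
f(23, 115) - 1*(-8395) = (-52 + 8*I) - 1*(-8395) = (-52 + 8*I) + 8395 = 8343 + 8*I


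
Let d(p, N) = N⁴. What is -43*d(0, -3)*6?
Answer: -20898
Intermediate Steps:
-43*d(0, -3)*6 = -43*(-3)⁴*6 = -43*81*6 = -3483*6 = -20898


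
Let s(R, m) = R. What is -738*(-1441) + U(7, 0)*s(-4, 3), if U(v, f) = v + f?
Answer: 1063430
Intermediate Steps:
U(v, f) = f + v
-738*(-1441) + U(7, 0)*s(-4, 3) = -738*(-1441) + (0 + 7)*(-4) = 1063458 + 7*(-4) = 1063458 - 28 = 1063430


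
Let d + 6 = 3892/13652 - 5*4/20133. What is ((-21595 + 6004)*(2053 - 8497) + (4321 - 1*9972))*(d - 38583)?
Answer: -266385256160345413096/68713929 ≈ -3.8767e+12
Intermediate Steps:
d = -392762425/68713929 (d = -6 + (3892/13652 - 5*4/20133) = -6 + (3892*(1/13652) - 20*1/20133) = -6 + (973/3413 - 20/20133) = -6 + 19521149/68713929 = -392762425/68713929 ≈ -5.7159)
((-21595 + 6004)*(2053 - 8497) + (4321 - 1*9972))*(d - 38583) = ((-21595 + 6004)*(2053 - 8497) + (4321 - 1*9972))*(-392762425/68713929 - 38583) = (-15591*(-6444) + (4321 - 9972))*(-2651582285032/68713929) = (100468404 - 5651)*(-2651582285032/68713929) = 100462753*(-2651582285032/68713929) = -266385256160345413096/68713929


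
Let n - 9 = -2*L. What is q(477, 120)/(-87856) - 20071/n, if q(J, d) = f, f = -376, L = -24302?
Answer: -218134911/533867966 ≈ -0.40859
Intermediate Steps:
q(J, d) = -376
n = 48613 (n = 9 - 2*(-24302) = 9 + 48604 = 48613)
q(477, 120)/(-87856) - 20071/n = -376/(-87856) - 20071/48613 = -376*(-1/87856) - 20071*1/48613 = 47/10982 - 20071/48613 = -218134911/533867966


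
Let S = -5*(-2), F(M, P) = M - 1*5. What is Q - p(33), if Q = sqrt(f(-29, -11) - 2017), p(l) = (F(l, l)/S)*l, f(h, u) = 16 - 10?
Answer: -462/5 + I*sqrt(2011) ≈ -92.4 + 44.844*I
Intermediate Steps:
F(M, P) = -5 + M (F(M, P) = M - 5 = -5 + M)
S = 10
f(h, u) = 6
p(l) = l*(-1/2 + l/10) (p(l) = ((-5 + l)/10)*l = ((-5 + l)*(1/10))*l = (-1/2 + l/10)*l = l*(-1/2 + l/10))
Q = I*sqrt(2011) (Q = sqrt(6 - 2017) = sqrt(-2011) = I*sqrt(2011) ≈ 44.844*I)
Q - p(33) = I*sqrt(2011) - 33*(-5 + 33)/10 = I*sqrt(2011) - 33*28/10 = I*sqrt(2011) - 1*462/5 = I*sqrt(2011) - 462/5 = -462/5 + I*sqrt(2011)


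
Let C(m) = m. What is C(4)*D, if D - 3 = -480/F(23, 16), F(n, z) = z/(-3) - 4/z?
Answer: 23844/67 ≈ 355.88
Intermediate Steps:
F(n, z) = -4/z - z/3 (F(n, z) = z*(-⅓) - 4/z = -z/3 - 4/z = -4/z - z/3)
D = 5961/67 (D = 3 - 480/(-4/16 - ⅓*16) = 3 - 480/(-4*1/16 - 16/3) = 3 - 480/(-¼ - 16/3) = 3 - 480/(-67/12) = 3 - 480*(-12/67) = 3 + 5760/67 = 5961/67 ≈ 88.970)
C(4)*D = 4*(5961/67) = 23844/67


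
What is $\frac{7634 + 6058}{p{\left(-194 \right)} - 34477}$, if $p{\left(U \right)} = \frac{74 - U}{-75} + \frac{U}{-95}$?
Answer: $- \frac{19511100}{49131907} \approx -0.39712$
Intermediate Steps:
$p{\left(U \right)} = - \frac{74}{75} + \frac{4 U}{1425}$ ($p{\left(U \right)} = \left(74 - U\right) \left(- \frac{1}{75}\right) + U \left(- \frac{1}{95}\right) = \left(- \frac{74}{75} + \frac{U}{75}\right) - \frac{U}{95} = - \frac{74}{75} + \frac{4 U}{1425}$)
$\frac{7634 + 6058}{p{\left(-194 \right)} - 34477} = \frac{7634 + 6058}{\left(- \frac{74}{75} + \frac{4}{1425} \left(-194\right)\right) - 34477} = \frac{13692}{\left(- \frac{74}{75} - \frac{776}{1425}\right) - 34477} = \frac{13692}{- \frac{2182}{1425} - 34477} = \frac{13692}{- \frac{49131907}{1425}} = 13692 \left(- \frac{1425}{49131907}\right) = - \frac{19511100}{49131907}$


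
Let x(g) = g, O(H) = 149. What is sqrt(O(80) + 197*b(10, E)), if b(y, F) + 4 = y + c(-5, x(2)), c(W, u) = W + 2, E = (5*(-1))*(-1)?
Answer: 2*sqrt(185) ≈ 27.203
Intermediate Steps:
E = 5 (E = -5*(-1) = 5)
c(W, u) = 2 + W
b(y, F) = -7 + y (b(y, F) = -4 + (y + (2 - 5)) = -4 + (y - 3) = -4 + (-3 + y) = -7 + y)
sqrt(O(80) + 197*b(10, E)) = sqrt(149 + 197*(-7 + 10)) = sqrt(149 + 197*3) = sqrt(149 + 591) = sqrt(740) = 2*sqrt(185)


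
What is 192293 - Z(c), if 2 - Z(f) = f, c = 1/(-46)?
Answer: 8845385/46 ≈ 1.9229e+5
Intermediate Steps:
c = -1/46 ≈ -0.021739
Z(f) = 2 - f
192293 - Z(c) = 192293 - (2 - 1*(-1/46)) = 192293 - (2 + 1/46) = 192293 - 1*93/46 = 192293 - 93/46 = 8845385/46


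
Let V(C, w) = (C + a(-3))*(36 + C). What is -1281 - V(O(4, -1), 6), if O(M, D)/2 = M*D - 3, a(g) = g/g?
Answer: -995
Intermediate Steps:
a(g) = 1
O(M, D) = -6 + 2*D*M (O(M, D) = 2*(M*D - 3) = 2*(D*M - 3) = 2*(-3 + D*M) = -6 + 2*D*M)
V(C, w) = (1 + C)*(36 + C) (V(C, w) = (C + 1)*(36 + C) = (1 + C)*(36 + C))
-1281 - V(O(4, -1), 6) = -1281 - (36 + (-6 + 2*(-1)*4)² + 37*(-6 + 2*(-1)*4)) = -1281 - (36 + (-6 - 8)² + 37*(-6 - 8)) = -1281 - (36 + (-14)² + 37*(-14)) = -1281 - (36 + 196 - 518) = -1281 - 1*(-286) = -1281 + 286 = -995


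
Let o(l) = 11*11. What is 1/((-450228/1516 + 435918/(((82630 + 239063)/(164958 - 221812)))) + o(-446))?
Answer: -40640549/3138157249034 ≈ -1.2950e-5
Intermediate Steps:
o(l) = 121
1/((-450228/1516 + 435918/(((82630 + 239063)/(164958 - 221812)))) + o(-446)) = 1/((-450228/1516 + 435918/(((82630 + 239063)/(164958 - 221812)))) + 121) = 1/((-450228*1/1516 + 435918/((321693/(-56854)))) + 121) = 1/((-112557/379 + 435918/((321693*(-1/56854)))) + 121) = 1/((-112557/379 + 435918/(-321693/56854)) + 121) = 1/((-112557/379 + 435918*(-56854/321693)) + 121) = 1/((-112557/379 - 8261227324/107231) + 121) = 1/(-3143074755463/40640549 + 121) = 1/(-3138157249034/40640549) = -40640549/3138157249034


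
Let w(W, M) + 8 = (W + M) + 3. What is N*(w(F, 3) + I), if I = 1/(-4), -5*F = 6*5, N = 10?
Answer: -165/2 ≈ -82.500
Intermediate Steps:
F = -6 (F = -6*5/5 = -⅕*30 = -6)
w(W, M) = -5 + M + W (w(W, M) = -8 + ((W + M) + 3) = -8 + ((M + W) + 3) = -8 + (3 + M + W) = -5 + M + W)
I = -¼ (I = 1*(-¼) = -¼ ≈ -0.25000)
N*(w(F, 3) + I) = 10*((-5 + 3 - 6) - ¼) = 10*(-8 - ¼) = 10*(-33/4) = -165/2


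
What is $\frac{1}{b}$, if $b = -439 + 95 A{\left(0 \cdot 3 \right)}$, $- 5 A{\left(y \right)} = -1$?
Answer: $- \frac{1}{420} \approx -0.002381$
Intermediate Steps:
$A{\left(y \right)} = \frac{1}{5}$ ($A{\left(y \right)} = \left(- \frac{1}{5}\right) \left(-1\right) = \frac{1}{5}$)
$b = -420$ ($b = -439 + 95 \cdot \frac{1}{5} = -439 + 19 = -420$)
$\frac{1}{b} = \frac{1}{-420} = - \frac{1}{420}$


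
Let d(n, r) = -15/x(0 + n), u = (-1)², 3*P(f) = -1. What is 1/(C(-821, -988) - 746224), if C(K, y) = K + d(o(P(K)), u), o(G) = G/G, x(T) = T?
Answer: -1/747060 ≈ -1.3386e-6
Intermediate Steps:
P(f) = -⅓ (P(f) = (⅓)*(-1) = -⅓)
u = 1
o(G) = 1
d(n, r) = -15/n (d(n, r) = -15/(0 + n) = -15/n)
C(K, y) = -15 + K (C(K, y) = K - 15/1 = K - 15*1 = K - 15 = -15 + K)
1/(C(-821, -988) - 746224) = 1/((-15 - 821) - 746224) = 1/(-836 - 746224) = 1/(-747060) = -1/747060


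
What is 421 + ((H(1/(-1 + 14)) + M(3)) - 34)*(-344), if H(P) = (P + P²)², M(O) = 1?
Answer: 336181229/28561 ≈ 11771.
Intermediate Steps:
421 + ((H(1/(-1 + 14)) + M(3)) - 34)*(-344) = 421 + (((1/(-1 + 14))²*(1 + 1/(-1 + 14))² + 1) - 34)*(-344) = 421 + (((1/13)²*(1 + 1/13)² + 1) - 34)*(-344) = 421 + (((14/13)²/169 + 1) - 34)*(-344) = 421 + (((1/169)*(196/169) + 1) - 34)*(-344) = 421 + ((196/28561 + 1) - 34)*(-344) = 421 + (28757/28561 - 34)*(-344) = 421 - 942317/28561*(-344) = 421 + 324157048/28561 = 336181229/28561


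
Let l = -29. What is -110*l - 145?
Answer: 3045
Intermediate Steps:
-110*l - 145 = -110*(-29) - 145 = 3190 - 145 = 3045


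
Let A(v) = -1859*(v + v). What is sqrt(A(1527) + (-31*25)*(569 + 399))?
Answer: I*sqrt(6427586) ≈ 2535.3*I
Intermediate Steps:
A(v) = -3718*v
sqrt(A(1527) + (-31*25)*(569 + 399)) = sqrt(-3718*1527 + (-31*25)*(569 + 399)) = sqrt(-5677386 - 775*968) = sqrt(-5677386 - 750200) = sqrt(-6427586) = I*sqrt(6427586)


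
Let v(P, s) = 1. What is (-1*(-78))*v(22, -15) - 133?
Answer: -55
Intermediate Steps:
(-1*(-78))*v(22, -15) - 133 = -1*(-78)*1 - 133 = 78*1 - 133 = 78 - 133 = -55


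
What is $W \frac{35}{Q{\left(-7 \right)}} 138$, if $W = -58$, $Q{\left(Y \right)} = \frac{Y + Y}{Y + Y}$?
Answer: $-280140$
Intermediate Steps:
$Q{\left(Y \right)} = 1$ ($Q{\left(Y \right)} = \frac{2 Y}{2 Y} = 2 Y \frac{1}{2 Y} = 1$)
$W \frac{35}{Q{\left(-7 \right)}} 138 = - 58 \cdot \frac{35}{1} \cdot 138 = - 58 \cdot 35 \cdot 1 \cdot 138 = \left(-58\right) 35 \cdot 138 = \left(-2030\right) 138 = -280140$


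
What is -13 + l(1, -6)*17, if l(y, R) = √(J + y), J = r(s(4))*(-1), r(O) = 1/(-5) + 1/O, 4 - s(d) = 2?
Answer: -13 + 17*√70/10 ≈ 1.2232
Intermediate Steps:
s(d) = 2 (s(d) = 4 - 1*2 = 4 - 2 = 2)
r(O) = -⅕ + 1/O (r(O) = 1*(-⅕) + 1/O = -⅕ + 1/O)
J = -3/10 (J = ((⅕)*(5 - 1*2)/2)*(-1) = ((⅕)*(½)*(5 - 2))*(-1) = ((⅕)*(½)*3)*(-1) = (3/10)*(-1) = -3/10 ≈ -0.30000)
l(y, R) = √(-3/10 + y)
-13 + l(1, -6)*17 = -13 + (√(-30 + 100*1)/10)*17 = -13 + (√(-30 + 100)/10)*17 = -13 + (√70/10)*17 = -13 + 17*√70/10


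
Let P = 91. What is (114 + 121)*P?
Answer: 21385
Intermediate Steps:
(114 + 121)*P = (114 + 121)*91 = 235*91 = 21385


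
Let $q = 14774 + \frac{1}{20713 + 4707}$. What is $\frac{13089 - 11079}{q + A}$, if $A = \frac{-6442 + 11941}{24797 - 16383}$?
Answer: $\frac{71651099800}{526676706019} \approx 0.13604$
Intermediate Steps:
$q = \frac{375555081}{25420}$ ($q = 14774 + \frac{1}{25420} = \frac{375555081}{25420} \approx 14774.0$)
$A = \frac{5499}{8414} \approx 0.65355$
$\frac{13089 - 11079}{q + A} = \frac{13089 - 11079}{\frac{375555081}{25420} + \frac{5499}{8414}} = \frac{2010}{\frac{1580030118057}{106941940}} = 2010 \cdot \frac{106941940}{1580030118057} = \frac{71651099800}{526676706019}$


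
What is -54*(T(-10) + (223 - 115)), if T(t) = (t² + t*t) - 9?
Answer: -16146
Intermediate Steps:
T(t) = -9 + 2*t² (T(t) = (t² + t²) - 9 = 2*t² - 9 = -9 + 2*t²)
-54*(T(-10) + (223 - 115)) = -54*((-9 + 2*(-10)²) + (223 - 115)) = -54*((-9 + 2*100) + 108) = -54*((-9 + 200) + 108) = -54*(191 + 108) = -54*299 = -16146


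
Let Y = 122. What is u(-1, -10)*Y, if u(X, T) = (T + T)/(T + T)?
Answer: 122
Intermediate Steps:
u(X, T) = 1 (u(X, T) = (2*T)/((2*T)) = (2*T)*(1/(2*T)) = 1)
u(-1, -10)*Y = 1*122 = 122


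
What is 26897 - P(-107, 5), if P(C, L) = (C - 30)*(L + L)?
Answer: 28267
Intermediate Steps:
P(C, L) = 2*L*(-30 + C) (P(C, L) = (-30 + C)*(2*L) = 2*L*(-30 + C))
26897 - P(-107, 5) = 26897 - 2*5*(-30 - 107) = 26897 - 2*5*(-137) = 26897 - 1*(-1370) = 26897 + 1370 = 28267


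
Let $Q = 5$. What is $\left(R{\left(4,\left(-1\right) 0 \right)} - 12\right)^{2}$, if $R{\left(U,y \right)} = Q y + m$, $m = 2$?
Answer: $100$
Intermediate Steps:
$R{\left(U,y \right)} = 2 + 5 y$ ($R{\left(U,y \right)} = 5 y + 2 = 2 + 5 y$)
$\left(R{\left(4,\left(-1\right) 0 \right)} - 12\right)^{2} = \left(\left(2 + 5 \left(\left(-1\right) 0\right)\right) - 12\right)^{2} = \left(\left(2 + 5 \cdot 0\right) - 12\right)^{2} = \left(\left(2 + 0\right) - 12\right)^{2} = \left(2 - 12\right)^{2} = \left(-10\right)^{2} = 100$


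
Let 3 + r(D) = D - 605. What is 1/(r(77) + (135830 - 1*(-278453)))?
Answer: 1/413752 ≈ 2.4169e-6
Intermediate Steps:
r(D) = -608 + D (r(D) = -3 + (D - 605) = -3 + (-605 + D) = -608 + D)
1/(r(77) + (135830 - 1*(-278453))) = 1/((-608 + 77) + (135830 - 1*(-278453))) = 1/(-531 + (135830 + 278453)) = 1/(-531 + 414283) = 1/413752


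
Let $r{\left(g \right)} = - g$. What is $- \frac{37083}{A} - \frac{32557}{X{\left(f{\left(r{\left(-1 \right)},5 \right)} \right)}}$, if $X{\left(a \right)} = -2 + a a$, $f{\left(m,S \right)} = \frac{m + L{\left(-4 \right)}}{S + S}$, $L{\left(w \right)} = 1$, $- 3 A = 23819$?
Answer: $\frac{2770332968}{166733} \approx 16615.0$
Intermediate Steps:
$A = - \frac{23819}{3}$ ($A = \left(- \frac{1}{3}\right) 23819 = - \frac{23819}{3} \approx -7939.7$)
$f{\left(m,S \right)} = \frac{1 + m}{2 S}$ ($f{\left(m,S \right)} = \frac{m + 1}{S + S} = \frac{1 + m}{2 S}$)
$X{\left(a \right)} = -2 + a^{2}$
$- \frac{37083}{A} - \frac{32557}{X{\left(f{\left(r{\left(-1 \right)},5 \right)} \right)}} = - \frac{37083}{- \frac{23819}{3}} - \frac{32557}{-2 + \left(\frac{1 - -1}{2 \cdot 5}\right)^{2}} = \left(-37083\right) \left(- \frac{3}{23819}\right) - \frac{32557}{-2 + \left(\frac{1}{2} \cdot \frac{1}{5} \left(1 + 1\right)\right)^{2}} = \frac{111249}{23819} - \frac{32557}{-2 + \left(\frac{1}{2} \cdot \frac{1}{5} \cdot 2\right)^{2}} = \frac{111249}{23819} - \frac{32557}{-2 + \left(\frac{1}{5}\right)^{2}} = \frac{111249}{23819} - \frac{32557}{-2 + \frac{1}{25}} = \frac{111249}{23819} - \frac{32557}{- \frac{49}{25}} = \frac{111249}{23819} - - \frac{116275}{7} = \frac{111249}{23819} + \frac{116275}{7} = \frac{2770332968}{166733}$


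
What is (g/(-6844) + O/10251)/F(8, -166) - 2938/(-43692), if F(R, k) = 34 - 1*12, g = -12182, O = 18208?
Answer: 58468109033/255444710004 ≈ 0.22889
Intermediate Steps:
F(R, k) = 22 (F(R, k) = 34 - 12 = 22)
(g/(-6844) + O/10251)/F(8, -166) - 2938/(-43692) = (-12182/(-6844) + 18208/10251)/22 - 2938/(-43692) = (-12182*(-1/6844) + 18208*(1/10251))*(1/22) - 2938*(-1/43692) = (6091/3422 + 18208/10251)*(1/22) + 1469/21846 = (124746617/35078922)*(1/22) + 1469/21846 = 124746617/771736284 + 1469/21846 = 58468109033/255444710004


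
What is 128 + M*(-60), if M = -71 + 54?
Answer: 1148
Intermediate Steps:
M = -17
128 + M*(-60) = 128 - 17*(-60) = 128 + 1020 = 1148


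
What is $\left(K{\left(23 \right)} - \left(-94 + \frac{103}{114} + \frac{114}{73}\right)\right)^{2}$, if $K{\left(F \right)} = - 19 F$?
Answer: $\frac{8265400751521}{69255684} \approx 1.1935 \cdot 10^{5}$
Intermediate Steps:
$\left(K{\left(23 \right)} - \left(-94 + \frac{103}{114} + \frac{114}{73}\right)\right)^{2} = \left(\left(-19\right) 23 - \left(-94 + \frac{103}{114} + \frac{114}{73}\right)\right)^{2} = \left(-437 - \left(-94 + \frac{103}{114} + \frac{114}{73}\right)\right)^{2} = \left(-437 + \left(94 - \left(\frac{103}{114} + \frac{114}{73}\right)\right)\right)^{2} = \left(-437 + \left(94 - \frac{20515}{8322}\right)\right)^{2} = \left(-437 + \frac{761753}{8322}\right)^{2} = \left(- \frac{2874961}{8322}\right)^{2} = \frac{8265400751521}{69255684}$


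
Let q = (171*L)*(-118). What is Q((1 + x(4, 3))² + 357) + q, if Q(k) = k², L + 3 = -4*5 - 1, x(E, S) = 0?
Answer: 612436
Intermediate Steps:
L = -24 (L = -3 + (-4*5 - 1) = -3 + (-20 - 1) = -3 - 21 = -24)
q = 484272 (q = (171*(-24))*(-118) = -4104*(-118) = 484272)
Q((1 + x(4, 3))² + 357) + q = ((1 + 0)² + 357)² + 484272 = (1² + 357)² + 484272 = (1 + 357)² + 484272 = 358² + 484272 = 128164 + 484272 = 612436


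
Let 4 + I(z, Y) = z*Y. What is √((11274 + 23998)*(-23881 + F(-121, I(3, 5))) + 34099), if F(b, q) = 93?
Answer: I*√839016237 ≈ 28966.0*I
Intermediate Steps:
I(z, Y) = -4 + Y*z (I(z, Y) = -4 + z*Y = -4 + Y*z)
√((11274 + 23998)*(-23881 + F(-121, I(3, 5))) + 34099) = √((11274 + 23998)*(-23881 + 93) + 34099) = √(35272*(-23788) + 34099) = √(-839050336 + 34099) = √(-839016237) = I*√839016237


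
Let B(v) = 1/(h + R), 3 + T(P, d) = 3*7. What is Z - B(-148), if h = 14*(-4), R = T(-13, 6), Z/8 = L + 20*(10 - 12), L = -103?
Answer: -43471/38 ≈ -1144.0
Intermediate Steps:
T(P, d) = 18 (T(P, d) = -3 + 3*7 = -3 + 21 = 18)
Z = -1144 (Z = 8*(-103 + 20*(10 - 12)) = 8*(-103 + 20*(-2)) = 8*(-103 - 40) = 8*(-143) = -1144)
R = 18
h = -56
B(v) = -1/38 (B(v) = 1/(-56 + 18) = 1/(-38) = -1/38)
Z - B(-148) = -1144 - 1*(-1/38) = -1144 + 1/38 = -43471/38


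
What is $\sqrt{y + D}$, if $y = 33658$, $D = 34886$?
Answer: $24 \sqrt{119} \approx 261.81$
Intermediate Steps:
$\sqrt{y + D} = \sqrt{33658 + 34886} = \sqrt{68544} = 24 \sqrt{119}$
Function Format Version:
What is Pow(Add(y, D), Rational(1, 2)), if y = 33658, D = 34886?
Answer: Mul(24, Pow(119, Rational(1, 2))) ≈ 261.81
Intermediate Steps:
Pow(Add(y, D), Rational(1, 2)) = Pow(Add(33658, 34886), Rational(1, 2)) = Pow(68544, Rational(1, 2)) = Mul(24, Pow(119, Rational(1, 2)))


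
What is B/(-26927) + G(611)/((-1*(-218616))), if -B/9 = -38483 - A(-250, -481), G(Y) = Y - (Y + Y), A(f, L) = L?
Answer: -74787059485/5886673032 ≈ -12.704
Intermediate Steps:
G(Y) = -Y (G(Y) = Y - 2*Y = -Y)
B = 342018 (B = -9*(-38483 - 1*(-481)) = -9*(-38483 + 481) = -9*(-38002) = 342018)
B/(-26927) + G(611)/((-1*(-218616))) = 342018/(-26927) + (-1*611)/((-1*(-218616))) = 342018*(-1/26927) - 611/218616 = -342018/26927 - 611*1/218616 = -342018/26927 - 611/218616 = -74787059485/5886673032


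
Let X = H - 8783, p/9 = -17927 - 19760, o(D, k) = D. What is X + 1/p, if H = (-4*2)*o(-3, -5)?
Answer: -2970903898/339183 ≈ -8759.0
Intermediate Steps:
p = -339183 (p = 9*(-17927 - 19760) = 9*(-37687) = -339183)
H = 24 (H = -4*2*(-3) = -8*(-3) = 24)
X = -8759 (X = 24 - 8783 = -8759)
X + 1/p = -8759 + 1/(-339183) = -8759 - 1/339183 = -2970903898/339183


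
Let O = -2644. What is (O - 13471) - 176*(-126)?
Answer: 6061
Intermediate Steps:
(O - 13471) - 176*(-126) = (-2644 - 13471) - 176*(-126) = -16115 + 22176 = 6061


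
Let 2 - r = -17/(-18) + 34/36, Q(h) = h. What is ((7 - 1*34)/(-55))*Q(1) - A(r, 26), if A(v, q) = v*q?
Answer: -1187/495 ≈ -2.3980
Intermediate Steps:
r = 1/9 (r = 2 - (-17/(-18) + 34/36) = 2 - (-17*(-1/18) + 34*(1/36)) = 2 - (17/18 + 17/18) = 2 - 1*17/9 = 2 - 17/9 = 1/9 ≈ 0.11111)
A(v, q) = q*v
((7 - 1*34)/(-55))*Q(1) - A(r, 26) = ((7 - 1*34)/(-55))*1 - 26/9 = ((7 - 34)*(-1/55))*1 - 1*26/9 = -27*(-1/55)*1 - 26/9 = (27/55)*1 - 26/9 = 27/55 - 26/9 = -1187/495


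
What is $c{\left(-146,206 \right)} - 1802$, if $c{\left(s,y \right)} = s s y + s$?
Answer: $4389148$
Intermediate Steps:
$c{\left(s,y \right)} = s + y s^{2}$ ($c{\left(s,y \right)} = s^{2} y + s = y s^{2} + s = s + y s^{2}$)
$c{\left(-146,206 \right)} - 1802 = - 146 \left(1 - 30076\right) - 1802 = \left(-146\right) \left(-30075\right) - 1802 = 4390950 - 1802 = 4389148$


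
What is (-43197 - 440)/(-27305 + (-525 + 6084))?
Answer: 43637/21746 ≈ 2.0067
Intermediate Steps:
(-43197 - 440)/(-27305 + (-525 + 6084)) = -43637/(-27305 + 5559) = -43637/(-21746) = -43637*(-1/21746) = 43637/21746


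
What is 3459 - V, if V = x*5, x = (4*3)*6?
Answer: 3099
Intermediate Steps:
x = 72 (x = 12*6 = 72)
V = 360 (V = 72*5 = 360)
3459 - V = 3459 - 1*360 = 3459 - 360 = 3099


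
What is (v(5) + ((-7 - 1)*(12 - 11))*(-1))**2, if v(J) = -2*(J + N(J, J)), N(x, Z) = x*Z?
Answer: 2704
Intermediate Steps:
N(x, Z) = Z*x
v(J) = -2*J - 2*J**2 (v(J) = -2*(J + J*J) = -2*(J + J**2) = -2*J - 2*J**2)
(v(5) + ((-7 - 1)*(12 - 11))*(-1))**2 = (2*5*(-1 - 1*5) + ((-7 - 1)*(12 - 11))*(-1))**2 = (2*5*(-1 - 5) - 8*1*(-1))**2 = (2*5*(-6) - 8*(-1))**2 = (-60 + 8)**2 = (-52)**2 = 2704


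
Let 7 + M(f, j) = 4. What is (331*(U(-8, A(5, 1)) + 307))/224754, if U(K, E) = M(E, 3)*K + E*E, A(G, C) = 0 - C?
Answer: 54946/112377 ≈ 0.48894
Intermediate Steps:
M(f, j) = -3 (M(f, j) = -7 + 4 = -3)
A(G, C) = -C
U(K, E) = E**2 - 3*K (U(K, E) = -3*K + E*E = -3*K + E**2 = E**2 - 3*K)
(331*(U(-8, A(5, 1)) + 307))/224754 = (331*(((-1*1)**2 - 3*(-8)) + 307))/224754 = (331*(((-1)**2 + 24) + 307))*(1/224754) = (331*((1 + 24) + 307))*(1/224754) = (331*(25 + 307))*(1/224754) = (331*332)*(1/224754) = 109892*(1/224754) = 54946/112377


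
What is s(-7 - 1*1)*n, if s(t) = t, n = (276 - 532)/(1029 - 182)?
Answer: 2048/847 ≈ 2.4179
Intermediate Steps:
n = -256/847 ≈ -0.30224
s(-7 - 1*1)*n = (-7 - 1*1)*(-256/847) = (-7 - 1)*(-256/847) = -8*(-256/847) = 2048/847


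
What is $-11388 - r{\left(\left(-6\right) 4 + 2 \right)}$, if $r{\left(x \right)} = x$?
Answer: $-11366$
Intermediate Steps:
$-11388 - r{\left(\left(-6\right) 4 + 2 \right)} = -11388 - \left(\left(-6\right) 4 + 2\right) = -11388 - \left(-24 + 2\right) = -11388 - -22 = -11388 + 22 = -11366$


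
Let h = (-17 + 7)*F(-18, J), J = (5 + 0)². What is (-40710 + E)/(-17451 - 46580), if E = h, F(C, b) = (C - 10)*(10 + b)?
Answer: 2810/5821 ≈ 0.48273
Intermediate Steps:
J = 25 (J = 5² = 25)
F(C, b) = (-10 + C)*(10 + b)
h = 9800 (h = (-17 + 7)*(-100 - 10*25 + 10*(-18) - 18*25) = -10*(-100 - 250 - 180 - 450) = -10*(-980) = 9800)
E = 9800
(-40710 + E)/(-17451 - 46580) = (-40710 + 9800)/(-17451 - 46580) = -30910/(-64031) = -30910*(-1/64031) = 2810/5821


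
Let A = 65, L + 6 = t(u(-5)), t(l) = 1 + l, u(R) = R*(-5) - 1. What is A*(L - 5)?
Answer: 910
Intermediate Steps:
u(R) = -1 - 5*R (u(R) = -5*R - 1 = -1 - 5*R)
L = 19 (L = -6 + (1 + (-1 - 5*(-5))) = -6 + (1 + (-1 + 25)) = -6 + (1 + 24) = -6 + 25 = 19)
A*(L - 5) = 65*(19 - 5) = 65*14 = 910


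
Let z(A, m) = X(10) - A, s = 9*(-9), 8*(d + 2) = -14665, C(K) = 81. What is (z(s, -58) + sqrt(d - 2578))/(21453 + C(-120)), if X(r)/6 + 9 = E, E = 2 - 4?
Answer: 5/7178 + I*sqrt(70610)/86136 ≈ 0.00069657 + 0.003085*I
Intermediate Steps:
E = -2
X(r) = -66 (X(r) = -54 + 6*(-2) = -54 - 12 = -66)
d = -14681/8 (d = -2 + (1/8)*(-14665) = -2 - 14665/8 = -14681/8 ≈ -1835.1)
s = -81
z(A, m) = -66 - A
(z(s, -58) + sqrt(d - 2578))/(21453 + C(-120)) = ((-66 - 1*(-81)) + sqrt(-14681/8 - 2578))/(21453 + 81) = ((-66 + 81) + sqrt(-35305/8))/21534 = (15 + I*sqrt(70610)/4)*(1/21534) = 5/7178 + I*sqrt(70610)/86136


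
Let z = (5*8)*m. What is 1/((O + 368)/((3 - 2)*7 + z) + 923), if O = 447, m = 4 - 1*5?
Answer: 33/29644 ≈ 0.0011132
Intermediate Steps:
m = -1 (m = 4 - 5 = -1)
z = -40 (z = (5*8)*(-1) = 40*(-1) = -40)
1/((O + 368)/((3 - 2)*7 + z) + 923) = 1/((447 + 368)/((3 - 2)*7 - 40) + 923) = 1/(815/(1*7 - 40) + 923) = 1/(815/(7 - 40) + 923) = 1/(815/(-33) + 923) = 1/(815*(-1/33) + 923) = 1/(-815/33 + 923) = 1/(29644/33) = 33/29644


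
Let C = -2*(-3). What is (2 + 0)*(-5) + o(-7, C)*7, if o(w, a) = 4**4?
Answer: 1782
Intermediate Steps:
C = 6
o(w, a) = 256
(2 + 0)*(-5) + o(-7, C)*7 = (2 + 0)*(-5) + 256*7 = 2*(-5) + 1792 = -10 + 1792 = 1782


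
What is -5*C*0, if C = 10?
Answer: 0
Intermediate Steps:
-5*C*0 = -5*10*0 = -50*0 = 0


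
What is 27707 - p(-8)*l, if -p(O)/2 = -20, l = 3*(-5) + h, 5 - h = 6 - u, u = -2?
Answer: 28427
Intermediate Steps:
h = -3 (h = 5 - (6 - 1*(-2)) = 5 - (6 + 2) = 5 - 1*8 = 5 - 8 = -3)
l = -18 (l = 3*(-5) - 3 = -15 - 3 = -18)
p(O) = 40 (p(O) = -2*(-20) = 40)
27707 - p(-8)*l = 27707 - 40*(-18) = 27707 - 1*(-720) = 27707 + 720 = 28427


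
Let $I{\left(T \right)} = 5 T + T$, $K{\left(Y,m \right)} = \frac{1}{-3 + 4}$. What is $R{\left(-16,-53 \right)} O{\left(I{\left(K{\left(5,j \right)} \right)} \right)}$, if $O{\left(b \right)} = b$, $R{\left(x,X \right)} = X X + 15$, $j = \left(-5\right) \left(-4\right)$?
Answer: $16944$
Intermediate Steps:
$j = 20$
$R{\left(x,X \right)} = 15 + X^{2}$ ($R{\left(x,X \right)} = X^{2} + 15 = 15 + X^{2}$)
$K{\left(Y,m \right)} = 1$ ($K{\left(Y,m \right)} = 1^{-1} = 1$)
$I{\left(T \right)} = 6 T$
$R{\left(-16,-53 \right)} O{\left(I{\left(K{\left(5,j \right)} \right)} \right)} = \left(15 + \left(-53\right)^{2}\right) 6 \cdot 1 = \left(15 + 2809\right) 6 = 2824 \cdot 6 = 16944$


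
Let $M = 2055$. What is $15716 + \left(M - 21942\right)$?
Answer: $-4171$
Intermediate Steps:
$15716 + \left(M - 21942\right) = 15716 + \left(2055 - 21942\right) = 15716 - 19887 = -4171$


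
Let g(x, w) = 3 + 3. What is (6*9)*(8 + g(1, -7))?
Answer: 756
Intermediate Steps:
g(x, w) = 6
(6*9)*(8 + g(1, -7)) = (6*9)*(8 + 6) = 54*14 = 756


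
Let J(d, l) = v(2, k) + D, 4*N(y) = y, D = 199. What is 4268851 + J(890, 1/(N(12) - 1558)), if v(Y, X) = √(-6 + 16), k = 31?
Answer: 4269050 + √10 ≈ 4.2691e+6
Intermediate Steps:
N(y) = y/4
v(Y, X) = √10
J(d, l) = 199 + √10 (J(d, l) = √10 + 199 = 199 + √10)
4268851 + J(890, 1/(N(12) - 1558)) = 4268851 + (199 + √10) = 4269050 + √10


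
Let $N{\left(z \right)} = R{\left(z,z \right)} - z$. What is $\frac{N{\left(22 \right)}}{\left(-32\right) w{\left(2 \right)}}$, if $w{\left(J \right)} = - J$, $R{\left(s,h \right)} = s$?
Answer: $0$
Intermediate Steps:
$N{\left(z \right)} = 0$ ($N{\left(z \right)} = z - z = 0$)
$\frac{N{\left(22 \right)}}{\left(-32\right) w{\left(2 \right)}} = \frac{0}{\left(-32\right) \left(\left(-1\right) 2\right)} = \frac{0}{\left(-32\right) \left(-2\right)} = \frac{0}{64} = 0 \cdot \frac{1}{64} = 0$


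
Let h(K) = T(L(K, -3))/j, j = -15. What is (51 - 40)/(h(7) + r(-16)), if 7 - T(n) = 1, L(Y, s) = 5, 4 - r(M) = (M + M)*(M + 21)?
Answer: 55/818 ≈ 0.067237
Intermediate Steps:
r(M) = 4 - 2*M*(21 + M) (r(M) = 4 - (M + M)*(M + 21) = 4 - 2*M*(21 + M))
T(n) = 6 (T(n) = 7 - 1*1 = 7 - 1 = 6)
h(K) = -⅖ (h(K) = 6/(-15) = 6*(-1/15) = -⅖)
(51 - 40)/(h(7) + r(-16)) = (51 - 40)/(-⅖ + (4 - 42*(-16) - 2*(-16)²)) = 11/(-⅖ + (4 + 672 - 2*256)) = 11/(-⅖ + (4 + 672 - 512)) = 11/(-⅖ + 164) = 11/(818/5) = 11*(5/818) = 55/818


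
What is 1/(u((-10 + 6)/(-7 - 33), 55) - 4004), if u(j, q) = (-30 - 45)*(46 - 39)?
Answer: -1/4529 ≈ -0.00022080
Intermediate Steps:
u(j, q) = -525 (u(j, q) = -75*7 = -525)
1/(u((-10 + 6)/(-7 - 33), 55) - 4004) = 1/(-525 - 4004) = 1/(-4529) = -1/4529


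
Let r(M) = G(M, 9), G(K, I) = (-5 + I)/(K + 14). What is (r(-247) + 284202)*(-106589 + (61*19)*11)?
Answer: -6213996778080/233 ≈ -2.6670e+10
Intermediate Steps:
G(K, I) = (-5 + I)/(14 + K)
r(M) = 4/(14 + M) (r(M) = (-5 + 9)/(14 + M) = 4/(14 + M))
(r(-247) + 284202)*(-106589 + (61*19)*11) = (4/(14 - 247) + 284202)*(-106589 + (61*19)*11) = (4/(-233) + 284202)*(-106589 + 1159*11) = (4*(-1/233) + 284202)*(-106589 + 12749) = (-4/233 + 284202)*(-93840) = (66219062/233)*(-93840) = -6213996778080/233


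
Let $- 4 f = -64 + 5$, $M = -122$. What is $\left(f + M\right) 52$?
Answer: $-5577$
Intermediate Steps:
$f = \frac{59}{4}$ ($f = - \frac{-64 + 5}{4} = \left(- \frac{1}{4}\right) \left(-59\right) = \frac{59}{4} \approx 14.75$)
$\left(f + M\right) 52 = \left(\frac{59}{4} - 122\right) 52 = \left(- \frac{429}{4}\right) 52 = -5577$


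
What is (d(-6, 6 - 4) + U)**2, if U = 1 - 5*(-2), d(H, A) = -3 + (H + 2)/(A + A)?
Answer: 49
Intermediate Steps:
d(H, A) = -3 + (2 + H)/(2*A) (d(H, A) = -3 + (2 + H)/((2*A)) = -3 + (2 + H)*(1/(2*A)) = -3 + (2 + H)/(2*A))
U = 11 (U = 1 + 10 = 11)
(d(-6, 6 - 4) + U)**2 = ((2 - 6 - 6*(6 - 4))/(2*(6 - 4)) + 11)**2 = ((1/2)*(2 - 6 - 6*2)/2 + 11)**2 = ((1/2)*(1/2)*(2 - 6 - 12) + 11)**2 = ((1/2)*(1/2)*(-16) + 11)**2 = (-4 + 11)**2 = 7**2 = 49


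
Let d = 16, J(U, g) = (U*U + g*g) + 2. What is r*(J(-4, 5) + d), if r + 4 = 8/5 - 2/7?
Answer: -5546/35 ≈ -158.46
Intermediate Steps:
J(U, g) = 2 + U² + g² (J(U, g) = (U² + g²) + 2 = 2 + U² + g²)
r = -94/35 (r = -4 + (8/5 - 2/7) = -4 + 46/35 = -94/35 ≈ -2.6857)
r*(J(-4, 5) + d) = -94*((2 + (-4)² + 5²) + 16)/35 = -94*((2 + 16 + 25) + 16)/35 = -94*(43 + 16)/35 = -94/35*59 = -5546/35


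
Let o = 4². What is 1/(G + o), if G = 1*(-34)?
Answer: -1/18 ≈ -0.055556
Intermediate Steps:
o = 16
G = -34
1/(G + o) = 1/(-34 + 16) = 1/(-18) = -1/18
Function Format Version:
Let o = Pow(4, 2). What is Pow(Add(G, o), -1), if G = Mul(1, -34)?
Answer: Rational(-1, 18) ≈ -0.055556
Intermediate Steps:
o = 16
G = -34
Pow(Add(G, o), -1) = Pow(Add(-34, 16), -1) = Pow(-18, -1) = Rational(-1, 18)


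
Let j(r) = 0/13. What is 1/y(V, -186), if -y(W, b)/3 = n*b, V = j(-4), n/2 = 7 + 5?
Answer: 1/13392 ≈ 7.4671e-5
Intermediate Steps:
n = 24 (n = 2*(7 + 5) = 2*12 = 24)
j(r) = 0 (j(r) = 0*(1/13) = 0)
V = 0
y(W, b) = -72*b
1/y(V, -186) = 1/(-72*(-186)) = 1/13392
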